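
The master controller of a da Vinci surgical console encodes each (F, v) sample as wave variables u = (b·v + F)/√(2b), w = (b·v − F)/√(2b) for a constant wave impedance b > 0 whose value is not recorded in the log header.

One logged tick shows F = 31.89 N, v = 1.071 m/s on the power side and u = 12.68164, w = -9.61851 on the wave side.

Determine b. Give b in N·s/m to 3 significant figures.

u + w = 3.06313;  u + w = √(2b)·v, so √(2b) = 3.06313/1.071 = 2.86007.
b = (√(2b))²/2 = 8.17997/2 = 4.08999.
(Check via u − w = 2F/√(2b): u − w = 22.30015, 2F/√(2b) = 22.30019.)

b = 4.09 N·s/m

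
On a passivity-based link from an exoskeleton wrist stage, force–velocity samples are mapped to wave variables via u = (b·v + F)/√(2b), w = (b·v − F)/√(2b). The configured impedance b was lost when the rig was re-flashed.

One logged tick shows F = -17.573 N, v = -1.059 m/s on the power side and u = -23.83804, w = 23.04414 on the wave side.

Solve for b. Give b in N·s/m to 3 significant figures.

u + w = -0.7939;  u + w = √(2b)·v, so √(2b) = -0.7939/(-1.059) = 0.7497.
b = (√(2b))²/2 = 0.5620/2 = 0.2810.
(Check via u − w = 2F/√(2b): u − w = -46.8822, 2F/√(2b) = -46.8820.)

b = 0.281 N·s/m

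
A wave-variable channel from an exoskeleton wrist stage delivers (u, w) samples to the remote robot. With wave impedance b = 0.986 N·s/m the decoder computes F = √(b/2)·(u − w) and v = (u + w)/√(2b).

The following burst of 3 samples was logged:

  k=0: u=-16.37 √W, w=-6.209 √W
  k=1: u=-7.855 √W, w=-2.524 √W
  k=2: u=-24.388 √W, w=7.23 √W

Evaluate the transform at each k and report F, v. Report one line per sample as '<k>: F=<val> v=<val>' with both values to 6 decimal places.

0: F=-7.134440 v=-16.078712
1: F=-3.743106 v=-7.390981
2: F=-22.200249 v=-12.218368

k=0: u−w=-10.161000, u+w=-22.579000; √(b/2)=0.702140, √(2b)=1.404279; F=0.702140×(-10.161)=-7.134440, v=-22.579000/1.404279=-16.078712
k=1: u−w=-5.331000, u+w=-10.379000; √(b/2)=0.702140, √(2b)=1.404279; F=0.702140×(-5.331)=-3.743106, v=-10.379000/1.404279=-7.390981
k=2: u−w=-31.618000, u+w=-17.158000; √(b/2)=0.702140, √(2b)=1.404279; F=0.702140×(-31.618)=-22.200249, v=-17.158000/1.404279=-12.218368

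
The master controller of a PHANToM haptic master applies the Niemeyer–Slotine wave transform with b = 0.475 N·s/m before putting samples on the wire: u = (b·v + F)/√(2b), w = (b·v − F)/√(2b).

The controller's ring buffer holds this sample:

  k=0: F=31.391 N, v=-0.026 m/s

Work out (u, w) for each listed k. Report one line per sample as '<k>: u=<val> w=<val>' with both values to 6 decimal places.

k=0: b·v=0.475×(-0.026)=-0.012350; √(2b)=0.974679; u=(-0.012350+31.391)/0.974679=32.193816, w=(-0.012350−31.391)/0.974679=-32.219157

0: u=32.193816 w=-32.219157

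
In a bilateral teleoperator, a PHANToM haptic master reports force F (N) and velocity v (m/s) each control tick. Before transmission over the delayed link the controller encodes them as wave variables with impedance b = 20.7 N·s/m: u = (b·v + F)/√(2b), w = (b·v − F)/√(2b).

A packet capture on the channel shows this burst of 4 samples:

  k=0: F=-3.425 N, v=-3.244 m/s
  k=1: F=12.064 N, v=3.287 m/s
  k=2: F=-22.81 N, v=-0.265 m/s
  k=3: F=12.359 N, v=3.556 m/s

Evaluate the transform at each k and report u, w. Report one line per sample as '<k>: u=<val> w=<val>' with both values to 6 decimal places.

0: u=-10.968712 w=-9.904102
1: u=12.449701 w=8.699788
2: u=-4.397615 w=2.692530
3: u=13.360960 w=9.519351

k=0: b·v=20.7×(-3.244)=-67.150800; √(2b)=6.434283; u=(-67.150800+(-3.425))/6.434283=-10.968712, w=(-67.150800−(-3.425))/6.434283=-9.904102
k=1: b·v=20.7×3.287=68.040900; √(2b)=6.434283; u=(68.040900+12.064)/6.434283=12.449701, w=(68.040900−12.064)/6.434283=8.699788
k=2: b·v=20.7×(-0.265)=-5.485500; √(2b)=6.434283; u=(-5.485500+(-22.81))/6.434283=-4.397615, w=(-5.485500−(-22.81))/6.434283=2.692530
k=3: b·v=20.7×3.556=73.609200; √(2b)=6.434283; u=(73.609200+12.359)/6.434283=13.360960, w=(73.609200−12.359)/6.434283=9.519351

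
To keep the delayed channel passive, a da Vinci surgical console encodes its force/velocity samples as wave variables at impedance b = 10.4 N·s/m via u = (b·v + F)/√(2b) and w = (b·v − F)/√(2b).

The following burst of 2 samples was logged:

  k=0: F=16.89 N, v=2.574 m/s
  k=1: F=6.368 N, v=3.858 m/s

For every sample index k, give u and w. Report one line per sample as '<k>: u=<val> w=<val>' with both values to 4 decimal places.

0: u=9.5730 w=2.1662
1: u=10.1939 w=7.4013

k=0: b·v=10.4×2.574=26.7696; √(2b)=4.5607; u=(26.7696+16.89)/4.5607=9.5730, w=(26.7696−16.89)/4.5607=2.1662
k=1: b·v=10.4×3.858=40.1232; √(2b)=4.5607; u=(40.1232+6.368)/4.5607=10.1939, w=(40.1232−6.368)/4.5607=7.4013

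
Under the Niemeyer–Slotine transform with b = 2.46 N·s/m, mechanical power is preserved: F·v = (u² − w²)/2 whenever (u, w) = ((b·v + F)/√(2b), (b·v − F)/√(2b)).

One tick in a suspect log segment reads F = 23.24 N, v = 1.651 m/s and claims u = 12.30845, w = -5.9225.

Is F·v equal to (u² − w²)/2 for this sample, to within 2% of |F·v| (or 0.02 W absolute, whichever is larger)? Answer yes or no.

F·v = 23.24×1.651 = 38.3692 W.
(u² − w²)/2 = (151.4979 − 35.0760)/2 = 58.2110 W.
|Δ| = 19.8417;  2% of max(1, |F·v|) = 0.7674.

no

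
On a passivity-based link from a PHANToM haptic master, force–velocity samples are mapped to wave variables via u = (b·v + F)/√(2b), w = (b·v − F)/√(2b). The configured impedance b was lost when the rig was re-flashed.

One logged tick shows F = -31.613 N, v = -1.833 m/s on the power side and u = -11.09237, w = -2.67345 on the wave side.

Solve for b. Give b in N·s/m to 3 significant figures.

u + w = -13.76582;  u + w = √(2b)·v, so √(2b) = -13.76582/(-1.833) = 7.50999.
b = (√(2b))²/2 = 56.40002/2 = 28.20001.
(Check via u − w = 2F/√(2b): u − w = -8.41892, 2F/√(2b) = -8.41891.)

b = 28.2 N·s/m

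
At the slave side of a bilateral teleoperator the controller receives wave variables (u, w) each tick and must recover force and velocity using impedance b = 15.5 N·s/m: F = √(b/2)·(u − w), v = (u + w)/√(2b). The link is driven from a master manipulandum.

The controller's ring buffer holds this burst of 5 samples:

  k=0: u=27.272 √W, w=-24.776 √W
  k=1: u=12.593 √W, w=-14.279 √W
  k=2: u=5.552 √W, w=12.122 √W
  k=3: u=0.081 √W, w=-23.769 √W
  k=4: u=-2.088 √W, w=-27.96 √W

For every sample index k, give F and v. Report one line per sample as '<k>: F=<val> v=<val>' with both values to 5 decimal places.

0: F=144.89550 v=0.44829
1: F=74.80848 v=-0.30281
2: F=-18.29011 v=3.17434
3: F=66.39559 v=-4.25449
4: F=72.02460 v=-5.39678

k=0: u−w=52.04800, u+w=2.49600; √(b/2)=2.78388, √(2b)=5.56776; F=2.78388×52.048=144.89550, v=2.49600/5.56776=0.44829
k=1: u−w=26.87200, u+w=-1.68600; √(b/2)=2.78388, √(2b)=5.56776; F=2.78388×26.872=74.80848, v=-1.68600/5.56776=-0.30281
k=2: u−w=-6.57000, u+w=17.67400; √(b/2)=2.78388, √(2b)=5.56776; F=2.78388×(-6.57)=-18.29011, v=17.67400/5.56776=3.17434
k=3: u−w=23.85000, u+w=-23.68800; √(b/2)=2.78388, √(2b)=5.56776; F=2.78388×23.85=66.39559, v=-23.68800/5.56776=-4.25449
k=4: u−w=25.87200, u+w=-30.04800; √(b/2)=2.78388, √(2b)=5.56776; F=2.78388×25.872=72.02460, v=-30.04800/5.56776=-5.39678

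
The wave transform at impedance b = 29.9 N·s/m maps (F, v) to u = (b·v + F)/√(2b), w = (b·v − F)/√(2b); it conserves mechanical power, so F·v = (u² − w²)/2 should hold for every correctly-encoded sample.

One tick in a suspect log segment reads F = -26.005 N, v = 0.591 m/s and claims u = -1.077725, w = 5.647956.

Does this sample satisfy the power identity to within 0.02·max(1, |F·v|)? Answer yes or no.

yes

F·v = (-26.005)×0.591 = -15.368955 W.
(u² − w²)/2 = (1.161491 − 31.899407)/2 = -15.368958 W.
|Δ| = 0.000003;  2% of max(1, |F·v|) = 0.307379.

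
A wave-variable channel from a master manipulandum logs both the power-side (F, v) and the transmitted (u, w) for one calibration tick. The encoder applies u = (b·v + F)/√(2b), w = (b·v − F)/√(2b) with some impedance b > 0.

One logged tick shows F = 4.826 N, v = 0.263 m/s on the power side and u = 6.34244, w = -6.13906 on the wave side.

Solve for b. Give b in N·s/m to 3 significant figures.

u + w = 0.20338;  u + w = √(2b)·v, so √(2b) = 0.20338/0.263 = 0.77331.
b = (√(2b))²/2 = 0.59801/2 = 0.29900.
(Check via u − w = 2F/√(2b): u − w = 12.48150, 2F/√(2b) = 12.48144.)

b = 0.299 N·s/m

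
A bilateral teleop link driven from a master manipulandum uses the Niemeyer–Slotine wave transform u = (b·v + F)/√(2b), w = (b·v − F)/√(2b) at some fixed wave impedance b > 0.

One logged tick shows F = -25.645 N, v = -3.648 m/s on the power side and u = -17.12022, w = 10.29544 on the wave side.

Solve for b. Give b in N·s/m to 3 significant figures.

b = 1.75 N·s/m

u + w = -6.8248;  u + w = √(2b)·v, so √(2b) = -6.8248/(-3.648) = 1.8708.
b = (√(2b))²/2 = 3.5000/2 = 1.7500.
(Check via u − w = 2F/√(2b): u − w = -27.4157, 2F/√(2b) = -27.4157.)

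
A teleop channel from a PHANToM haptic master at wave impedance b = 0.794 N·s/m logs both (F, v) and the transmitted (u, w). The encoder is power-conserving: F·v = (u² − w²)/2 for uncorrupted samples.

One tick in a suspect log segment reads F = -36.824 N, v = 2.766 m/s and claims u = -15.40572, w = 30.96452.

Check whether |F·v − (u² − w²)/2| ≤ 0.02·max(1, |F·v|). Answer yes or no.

no

F·v = (-36.824)×2.766 = -101.8552 W.
(u² − w²)/2 = (237.3362 − 958.8015)/2 = -360.7326 W.
|Δ| = 258.8775;  2% of max(1, |F·v|) = 2.0371.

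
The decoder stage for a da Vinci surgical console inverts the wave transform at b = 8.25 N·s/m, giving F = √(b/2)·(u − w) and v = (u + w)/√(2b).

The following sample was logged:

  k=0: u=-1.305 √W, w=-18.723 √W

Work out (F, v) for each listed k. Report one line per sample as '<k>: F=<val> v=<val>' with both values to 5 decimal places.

0: F=35.37613 v=-4.93055

k=0: u−w=17.41800, u+w=-20.02800; √(b/2)=2.03101, √(2b)=4.06202; F=2.03101×17.418=35.37613, v=-20.02800/4.06202=-4.93055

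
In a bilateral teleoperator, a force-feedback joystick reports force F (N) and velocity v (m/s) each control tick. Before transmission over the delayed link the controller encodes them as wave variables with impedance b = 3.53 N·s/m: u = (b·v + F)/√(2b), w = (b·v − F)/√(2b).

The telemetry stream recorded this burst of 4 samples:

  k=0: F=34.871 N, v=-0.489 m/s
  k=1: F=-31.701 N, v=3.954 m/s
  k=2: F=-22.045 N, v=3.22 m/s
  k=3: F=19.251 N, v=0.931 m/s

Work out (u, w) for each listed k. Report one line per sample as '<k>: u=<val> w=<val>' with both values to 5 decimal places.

0: u=12.47422 w=-13.77353
1: u=-6.67781 w=17.18385
2: u=-4.01887 w=12.57462
3: u=8.48207 w=-6.00835

k=0: b·v=3.53×(-0.489)=-1.72617; √(2b)=2.65707; u=(-1.72617+34.871)/2.65707=12.47422, w=(-1.72617−34.871)/2.65707=-13.77353
k=1: b·v=3.53×3.954=13.95762; √(2b)=2.65707; u=(13.95762+(-31.701))/2.65707=-6.67781, w=(13.95762−(-31.701))/2.65707=17.18385
k=2: b·v=3.53×3.22=11.36660; √(2b)=2.65707; u=(11.36660+(-22.045))/2.65707=-4.01887, w=(11.36660−(-22.045))/2.65707=12.57462
k=3: b·v=3.53×0.931=3.28643; √(2b)=2.65707; u=(3.28643+19.251)/2.65707=8.48207, w=(3.28643−19.251)/2.65707=-6.00835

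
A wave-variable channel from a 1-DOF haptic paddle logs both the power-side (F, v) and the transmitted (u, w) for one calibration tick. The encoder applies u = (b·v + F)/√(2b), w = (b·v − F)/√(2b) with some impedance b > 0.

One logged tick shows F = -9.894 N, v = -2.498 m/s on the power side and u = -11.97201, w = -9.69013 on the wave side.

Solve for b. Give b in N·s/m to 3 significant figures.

u + w = -21.66214;  u + w = √(2b)·v, so √(2b) = -21.66214/(-2.498) = 8.67179.
b = (√(2b))²/2 = 75.20000/2 = 37.60000.
(Check via u − w = 2F/√(2b): u − w = -2.28188, 2F/√(2b) = -2.28188.)

b = 37.6 N·s/m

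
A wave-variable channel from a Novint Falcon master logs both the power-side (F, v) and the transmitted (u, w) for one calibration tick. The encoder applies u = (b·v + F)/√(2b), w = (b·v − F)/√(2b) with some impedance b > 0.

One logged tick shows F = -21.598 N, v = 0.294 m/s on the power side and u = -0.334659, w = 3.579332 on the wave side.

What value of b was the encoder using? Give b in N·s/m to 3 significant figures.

u + w = 3.244673;  u + w = √(2b)·v, so √(2b) = 3.244673/0.294 = 11.036303.
b = (√(2b))²/2 = 121.799978/2 = 60.899989.
(Check via u − w = 2F/√(2b): u − w = -3.913991, 2F/√(2b) = -3.913992.)

b = 60.9 N·s/m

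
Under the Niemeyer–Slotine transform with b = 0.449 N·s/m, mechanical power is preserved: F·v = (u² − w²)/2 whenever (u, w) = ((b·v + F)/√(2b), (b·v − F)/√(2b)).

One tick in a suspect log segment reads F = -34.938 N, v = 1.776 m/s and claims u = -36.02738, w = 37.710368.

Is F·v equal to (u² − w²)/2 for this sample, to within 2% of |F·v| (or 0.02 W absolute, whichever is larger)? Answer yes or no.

F·v = (-34.938)×1.776 = -62.049888 W.
(u² − w²)/2 = (1297.972110 − 1422.071855)/2 = -62.049873 W.
|Δ| = 0.000015;  2% of max(1, |F·v|) = 1.240998.

yes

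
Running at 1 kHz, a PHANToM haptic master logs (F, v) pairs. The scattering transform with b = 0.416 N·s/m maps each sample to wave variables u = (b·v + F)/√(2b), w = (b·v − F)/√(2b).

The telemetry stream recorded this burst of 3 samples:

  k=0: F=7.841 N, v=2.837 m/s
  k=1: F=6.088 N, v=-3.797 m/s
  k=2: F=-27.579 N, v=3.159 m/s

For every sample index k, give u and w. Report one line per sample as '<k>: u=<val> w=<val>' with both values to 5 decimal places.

0: u=9.89014 w=-7.30239
1: u=4.94271 w=-8.40611
2: u=-28.79475 w=31.67620

k=0: b·v=0.416×2.837=1.18019; √(2b)=0.91214; u=(1.18019+7.841)/0.91214=9.89014, w=(1.18019−7.841)/0.91214=-7.30239
k=1: b·v=0.416×(-3.797)=-1.57955; √(2b)=0.91214; u=(-1.57955+6.088)/0.91214=4.94271, w=(-1.57955−6.088)/0.91214=-8.40611
k=2: b·v=0.416×3.159=1.31414; √(2b)=0.91214; u=(1.31414+(-27.579))/0.91214=-28.79475, w=(1.31414−(-27.579))/0.91214=31.67620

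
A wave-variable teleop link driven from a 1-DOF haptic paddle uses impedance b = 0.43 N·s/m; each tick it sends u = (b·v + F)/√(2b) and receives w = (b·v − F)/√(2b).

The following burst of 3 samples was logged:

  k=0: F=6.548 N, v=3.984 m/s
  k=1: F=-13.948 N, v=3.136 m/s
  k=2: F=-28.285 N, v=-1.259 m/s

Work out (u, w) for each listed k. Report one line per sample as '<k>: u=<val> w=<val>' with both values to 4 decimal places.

k=0: b·v=0.43×3.984=1.7131; √(2b)=0.9274; u=(1.7131+6.548)/0.9274=8.9082, w=(1.7131−6.548)/0.9274=-5.2136
k=1: b·v=0.43×3.136=1.3485; √(2b)=0.9274; u=(1.3485+(-13.948))/0.9274=-13.5864, w=(1.3485−(-13.948))/0.9274=16.4946
k=2: b·v=0.43×(-1.259)=-0.5414; √(2b)=0.9274; u=(-0.5414+(-28.285))/0.9274=-31.0843, w=(-0.5414−(-28.285))/0.9274=29.9167

0: u=8.9082 w=-5.2136
1: u=-13.5864 w=16.4946
2: u=-31.0843 w=29.9167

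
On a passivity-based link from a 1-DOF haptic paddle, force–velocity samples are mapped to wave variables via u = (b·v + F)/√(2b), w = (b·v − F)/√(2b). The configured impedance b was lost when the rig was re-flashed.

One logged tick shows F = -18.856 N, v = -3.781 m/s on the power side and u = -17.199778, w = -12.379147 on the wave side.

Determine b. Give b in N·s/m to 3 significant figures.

u + w = -29.578925;  u + w = √(2b)·v, so √(2b) = -29.578925/(-3.781) = 7.823043.
b = (√(2b))²/2 = 61.199999/2 = 30.600000.
(Check via u − w = 2F/√(2b): u − w = -4.820631, 2F/√(2b) = -4.820631.)

b = 30.6 N·s/m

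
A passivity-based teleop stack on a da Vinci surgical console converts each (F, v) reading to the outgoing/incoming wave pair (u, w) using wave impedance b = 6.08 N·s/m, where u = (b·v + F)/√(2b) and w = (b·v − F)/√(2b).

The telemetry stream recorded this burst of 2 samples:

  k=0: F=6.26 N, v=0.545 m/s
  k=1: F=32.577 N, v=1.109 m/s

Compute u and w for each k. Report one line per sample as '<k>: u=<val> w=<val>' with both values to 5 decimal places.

0: u=2.74542 w=-0.84494
1: u=11.27570 w=-7.40849

k=0: b·v=6.08×0.545=3.31360; √(2b)=3.48712; u=(3.31360+6.26)/3.48712=2.74542, w=(3.31360−6.26)/3.48712=-0.84494
k=1: b·v=6.08×1.109=6.74272; √(2b)=3.48712; u=(6.74272+32.577)/3.48712=11.27570, w=(6.74272−32.577)/3.48712=-7.40849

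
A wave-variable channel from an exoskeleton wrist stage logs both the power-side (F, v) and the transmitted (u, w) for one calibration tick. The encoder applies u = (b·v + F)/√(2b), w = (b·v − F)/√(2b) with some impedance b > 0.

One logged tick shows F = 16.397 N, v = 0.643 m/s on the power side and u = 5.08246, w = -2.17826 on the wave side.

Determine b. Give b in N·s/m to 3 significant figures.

u + w = 2.90420;  u + w = √(2b)·v, so √(2b) = 2.90420/0.643 = 4.51664.
b = (√(2b))²/2 = 20.40004/2 = 10.20002.
(Check via u − w = 2F/√(2b): u − w = 7.26072, 2F/√(2b) = 7.26071.)

b = 10.2 N·s/m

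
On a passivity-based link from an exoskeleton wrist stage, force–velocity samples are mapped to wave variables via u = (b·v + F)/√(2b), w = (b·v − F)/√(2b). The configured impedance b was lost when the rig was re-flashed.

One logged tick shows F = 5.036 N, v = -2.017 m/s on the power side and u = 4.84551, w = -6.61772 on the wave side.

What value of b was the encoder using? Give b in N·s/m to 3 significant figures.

b = 0.386 N·s/m

u + w = -1.77221;  u + w = √(2b)·v, so √(2b) = -1.77221/(-2.017) = 0.87864.
b = (√(2b))²/2 = 0.77200/2 = 0.38600.
(Check via u − w = 2F/√(2b): u − w = 11.46323, 2F/√(2b) = 11.46321.)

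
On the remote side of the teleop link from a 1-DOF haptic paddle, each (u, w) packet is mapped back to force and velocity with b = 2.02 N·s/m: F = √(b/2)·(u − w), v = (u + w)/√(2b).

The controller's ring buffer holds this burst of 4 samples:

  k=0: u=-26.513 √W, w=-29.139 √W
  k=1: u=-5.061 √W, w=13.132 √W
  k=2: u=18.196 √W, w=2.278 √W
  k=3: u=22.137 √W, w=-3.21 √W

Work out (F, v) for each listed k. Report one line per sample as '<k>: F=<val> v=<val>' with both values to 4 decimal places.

0: F=2.6391 v=-27.6879
1: F=-18.2837 v=4.0155
2: F=15.9974 v=10.1862
3: F=25.4734 v=9.4165

k=0: u−w=2.6260, u+w=-55.6520; √(b/2)=1.0050, √(2b)=2.0100; F=1.0050×2.626=2.6391, v=-55.6520/2.0100=-27.6879
k=1: u−w=-18.1930, u+w=8.0710; √(b/2)=1.0050, √(2b)=2.0100; F=1.0050×(-18.193)=-18.2837, v=8.0710/2.0100=4.0155
k=2: u−w=15.9180, u+w=20.4740; √(b/2)=1.0050, √(2b)=2.0100; F=1.0050×15.918=15.9974, v=20.4740/2.0100=10.1862
k=3: u−w=25.3470, u+w=18.9270; √(b/2)=1.0050, √(2b)=2.0100; F=1.0050×25.347=25.4734, v=18.9270/2.0100=9.4165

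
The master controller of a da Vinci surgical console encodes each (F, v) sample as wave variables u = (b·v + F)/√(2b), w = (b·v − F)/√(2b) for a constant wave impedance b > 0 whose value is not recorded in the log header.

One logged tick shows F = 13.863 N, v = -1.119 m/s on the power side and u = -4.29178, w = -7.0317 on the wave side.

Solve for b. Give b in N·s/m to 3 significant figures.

b = 51.2 N·s/m

u + w = -11.3235;  u + w = √(2b)·v, so √(2b) = -11.3235/(-1.119) = 10.1193.
b = (√(2b))²/2 = 102.3999/2 = 51.2000.
(Check via u − w = 2F/√(2b): u − w = 2.7399, 2F/√(2b) = 2.7399.)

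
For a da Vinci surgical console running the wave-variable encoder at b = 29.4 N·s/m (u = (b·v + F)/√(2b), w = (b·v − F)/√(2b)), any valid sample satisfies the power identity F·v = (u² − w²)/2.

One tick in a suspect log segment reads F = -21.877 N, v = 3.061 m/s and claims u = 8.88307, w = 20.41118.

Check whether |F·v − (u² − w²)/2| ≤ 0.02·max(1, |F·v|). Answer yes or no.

F·v = (-21.877)×3.061 = -66.96550 W.
(u² − w²)/2 = (78.90893 − 416.61627)/2 = -168.85367 W.
|Δ| = 101.88817;  2% of max(1, |F·v|) = 1.33931.

no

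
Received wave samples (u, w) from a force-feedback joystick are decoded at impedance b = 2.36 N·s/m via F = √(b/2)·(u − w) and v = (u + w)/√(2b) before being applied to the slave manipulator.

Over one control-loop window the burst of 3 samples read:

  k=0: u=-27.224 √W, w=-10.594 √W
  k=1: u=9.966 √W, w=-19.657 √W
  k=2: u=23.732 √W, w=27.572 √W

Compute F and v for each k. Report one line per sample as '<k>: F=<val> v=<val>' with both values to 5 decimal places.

0: F=-18.06480 v=-17.40715
1: F=32.17881 v=-4.46064
2: F=-4.17131 v=23.61458

k=0: u−w=-16.63000, u+w=-37.81800; √(b/2)=1.08628, √(2b)=2.17256; F=1.08628×(-16.63)=-18.06480, v=-37.81800/2.17256=-17.40715
k=1: u−w=29.62300, u+w=-9.69100; √(b/2)=1.08628, √(2b)=2.17256; F=1.08628×29.623=32.17881, v=-9.69100/2.17256=-4.46064
k=2: u−w=-3.84000, u+w=51.30400; √(b/2)=1.08628, √(2b)=2.17256; F=1.08628×(-3.84)=-4.17131, v=51.30400/2.17256=23.61458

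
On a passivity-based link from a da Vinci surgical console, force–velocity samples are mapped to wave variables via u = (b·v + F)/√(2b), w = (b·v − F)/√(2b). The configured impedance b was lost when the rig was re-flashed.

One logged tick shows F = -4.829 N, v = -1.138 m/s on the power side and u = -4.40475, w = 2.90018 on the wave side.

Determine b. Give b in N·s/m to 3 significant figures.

b = 0.874 N·s/m

u + w = -1.5046;  u + w = √(2b)·v, so √(2b) = -1.5046/(-1.138) = 1.3221.
b = (√(2b))²/2 = 1.7480/2 = 0.8740.
(Check via u − w = 2F/√(2b): u − w = -7.3049, 2F/√(2b) = -7.3049.)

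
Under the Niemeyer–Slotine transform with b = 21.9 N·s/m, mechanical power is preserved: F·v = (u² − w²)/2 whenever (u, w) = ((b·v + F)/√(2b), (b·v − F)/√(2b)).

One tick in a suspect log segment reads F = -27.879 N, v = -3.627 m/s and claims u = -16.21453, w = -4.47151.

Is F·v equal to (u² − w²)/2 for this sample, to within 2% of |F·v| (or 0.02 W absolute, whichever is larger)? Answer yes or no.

no

F·v = (-27.879)×(-3.627) = 101.11713 W.
(u² − w²)/2 = (262.91098 − 19.99440)/2 = 121.45829 W.
|Δ| = 20.34116;  2% of max(1, |F·v|) = 2.02234.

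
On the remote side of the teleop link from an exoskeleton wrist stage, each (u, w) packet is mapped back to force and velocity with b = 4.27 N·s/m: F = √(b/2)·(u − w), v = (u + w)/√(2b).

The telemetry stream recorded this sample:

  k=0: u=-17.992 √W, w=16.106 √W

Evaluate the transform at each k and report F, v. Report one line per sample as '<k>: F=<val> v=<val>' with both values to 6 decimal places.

k=0: u−w=-34.098000, u+w=-1.886000; √(b/2)=1.461164, √(2b)=2.922328; F=1.461164×(-34.098)=-49.822767, v=-1.886000/2.922328=-0.645376

0: F=-49.822767 v=-0.645376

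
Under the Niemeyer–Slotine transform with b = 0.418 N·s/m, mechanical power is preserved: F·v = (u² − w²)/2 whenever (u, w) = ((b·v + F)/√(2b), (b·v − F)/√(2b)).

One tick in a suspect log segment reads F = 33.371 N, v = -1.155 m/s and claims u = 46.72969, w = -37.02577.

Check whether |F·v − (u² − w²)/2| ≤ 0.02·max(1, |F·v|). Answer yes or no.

no

F·v = 33.371×(-1.155) = -38.54351 W.
(u² − w²)/2 = (2183.66393 − 1370.90764)/2 = 406.37814 W.
|Δ| = 444.92165;  2% of max(1, |F·v|) = 0.77087.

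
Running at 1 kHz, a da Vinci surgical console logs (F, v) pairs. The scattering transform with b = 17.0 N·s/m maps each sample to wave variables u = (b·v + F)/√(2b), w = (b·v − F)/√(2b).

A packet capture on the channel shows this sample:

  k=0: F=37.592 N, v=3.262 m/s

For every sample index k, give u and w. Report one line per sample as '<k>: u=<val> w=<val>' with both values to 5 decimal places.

0: u=15.95726 w=3.06331

k=0: b·v=17.0×3.262=55.45400; √(2b)=5.83095; u=(55.45400+37.592)/5.83095=15.95726, w=(55.45400−37.592)/5.83095=3.06331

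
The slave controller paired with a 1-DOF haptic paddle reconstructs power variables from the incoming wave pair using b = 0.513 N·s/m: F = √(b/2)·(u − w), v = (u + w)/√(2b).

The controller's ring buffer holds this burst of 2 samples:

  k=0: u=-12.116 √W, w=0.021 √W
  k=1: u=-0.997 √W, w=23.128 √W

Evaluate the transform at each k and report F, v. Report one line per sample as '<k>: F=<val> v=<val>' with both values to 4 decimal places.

0: F=-6.1469 v=-11.9408
1: F=-12.2183 v=21.8488

k=0: u−w=-12.1370, u+w=-12.0950; √(b/2)=0.5065, √(2b)=1.0129; F=0.5065×(-12.137)=-6.1469, v=-12.0950/1.0129=-11.9408
k=1: u−w=-24.1250, u+w=22.1310; √(b/2)=0.5065, √(2b)=1.0129; F=0.5065×(-24.125)=-12.2183, v=22.1310/1.0129=21.8488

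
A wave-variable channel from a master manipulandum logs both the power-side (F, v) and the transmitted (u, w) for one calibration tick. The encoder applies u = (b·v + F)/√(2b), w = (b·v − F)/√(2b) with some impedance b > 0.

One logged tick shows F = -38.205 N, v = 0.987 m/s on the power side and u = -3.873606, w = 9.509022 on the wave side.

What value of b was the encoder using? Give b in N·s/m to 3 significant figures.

b = 16.3 N·s/m

u + w = 5.635416;  u + w = √(2b)·v, so √(2b) = 5.635416/0.987 = 5.709641.
b = (√(2b))²/2 = 32.600004/2 = 16.300002.
(Check via u − w = 2F/√(2b): u − w = -13.382628, 2F/√(2b) = -13.382627.)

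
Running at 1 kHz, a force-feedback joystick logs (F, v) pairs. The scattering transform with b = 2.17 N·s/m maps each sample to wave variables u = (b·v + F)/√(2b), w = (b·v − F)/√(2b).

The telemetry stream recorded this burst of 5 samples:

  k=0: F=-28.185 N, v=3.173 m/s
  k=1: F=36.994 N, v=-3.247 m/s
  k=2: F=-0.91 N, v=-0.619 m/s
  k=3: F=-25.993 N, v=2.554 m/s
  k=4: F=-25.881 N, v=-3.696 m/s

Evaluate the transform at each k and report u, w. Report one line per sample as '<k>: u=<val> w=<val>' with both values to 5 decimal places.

0: u=-10.22413 w=16.83434
1: u=14.37550 w=-21.13987
2: u=-1.08159 w=-0.20796
3: u=-9.81671 w=15.13737
4: u=-16.27315 w=8.57340

k=0: b·v=2.17×3.173=6.88541; √(2b)=2.08327; u=(6.88541+(-28.185))/2.08327=-10.22413, w=(6.88541−(-28.185))/2.08327=16.83434
k=1: b·v=2.17×(-3.247)=-7.04599; √(2b)=2.08327; u=(-7.04599+36.994)/2.08327=14.37550, w=(-7.04599−36.994)/2.08327=-21.13987
k=2: b·v=2.17×(-0.619)=-1.34323; √(2b)=2.08327; u=(-1.34323+(-0.91))/2.08327=-1.08159, w=(-1.34323−(-0.91))/2.08327=-0.20796
k=3: b·v=2.17×2.554=5.54218; √(2b)=2.08327; u=(5.54218+(-25.993))/2.08327=-9.81671, w=(5.54218−(-25.993))/2.08327=15.13737
k=4: b·v=2.17×(-3.696)=-8.02032; √(2b)=2.08327; u=(-8.02032+(-25.881))/2.08327=-16.27315, w=(-8.02032−(-25.881))/2.08327=8.57340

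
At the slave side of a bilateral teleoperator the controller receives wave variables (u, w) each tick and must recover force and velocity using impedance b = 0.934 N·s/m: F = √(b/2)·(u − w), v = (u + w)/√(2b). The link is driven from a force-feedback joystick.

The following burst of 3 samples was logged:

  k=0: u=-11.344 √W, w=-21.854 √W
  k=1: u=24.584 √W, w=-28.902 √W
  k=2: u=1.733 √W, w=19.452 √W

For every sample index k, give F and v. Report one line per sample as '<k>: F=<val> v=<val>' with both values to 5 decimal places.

0: F=7.18226 v=-24.28977
1: F=36.55094 v=-3.15932
2: F=-12.10870 v=15.50030

k=0: u−w=10.51000, u+w=-33.19800; √(b/2)=0.68337, √(2b)=1.36675; F=0.68337×10.51=7.18226, v=-33.19800/1.36675=-24.28977
k=1: u−w=53.48600, u+w=-4.31800; √(b/2)=0.68337, √(2b)=1.36675; F=0.68337×53.486=36.55094, v=-4.31800/1.36675=-3.15932
k=2: u−w=-17.71900, u+w=21.18500; √(b/2)=0.68337, √(2b)=1.36675; F=0.68337×(-17.719)=-12.10870, v=21.18500/1.36675=15.50030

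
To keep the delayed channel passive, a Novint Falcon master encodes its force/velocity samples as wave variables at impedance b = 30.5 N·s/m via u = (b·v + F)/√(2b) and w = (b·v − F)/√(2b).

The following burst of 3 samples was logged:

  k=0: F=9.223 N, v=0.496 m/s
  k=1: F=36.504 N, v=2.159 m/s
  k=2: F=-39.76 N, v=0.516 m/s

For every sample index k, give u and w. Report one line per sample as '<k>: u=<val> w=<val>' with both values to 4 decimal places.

k=0: b·v=30.5×0.496=15.1280; √(2b)=7.8102; u=(15.1280+9.223)/7.8102=3.1178, w=(15.1280−9.223)/7.8102=0.7561
k=1: b·v=30.5×2.159=65.8495; √(2b)=7.8102; u=(65.8495+36.504)/7.8102=13.1050, w=(65.8495−36.504)/7.8102=3.7573
k=2: b·v=30.5×0.516=15.7380; √(2b)=7.8102; u=(15.7380+(-39.76))/7.8102=-3.0757, w=(15.7380−(-39.76))/7.8102=7.1058

0: u=3.1178 w=0.7561
1: u=13.1050 w=3.7573
2: u=-3.0757 w=7.1058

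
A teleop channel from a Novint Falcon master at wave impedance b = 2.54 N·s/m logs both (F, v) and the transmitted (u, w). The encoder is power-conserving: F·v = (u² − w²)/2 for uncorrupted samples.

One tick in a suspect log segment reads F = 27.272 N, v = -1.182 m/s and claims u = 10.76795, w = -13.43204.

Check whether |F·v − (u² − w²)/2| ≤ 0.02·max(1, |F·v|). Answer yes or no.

F·v = 27.272×(-1.182) = -32.23550 W.
(u² − w²)/2 = (115.94875 − 180.41970)/2 = -32.23548 W.
|Δ| = 0.00003;  2% of max(1, |F·v|) = 0.64471.

yes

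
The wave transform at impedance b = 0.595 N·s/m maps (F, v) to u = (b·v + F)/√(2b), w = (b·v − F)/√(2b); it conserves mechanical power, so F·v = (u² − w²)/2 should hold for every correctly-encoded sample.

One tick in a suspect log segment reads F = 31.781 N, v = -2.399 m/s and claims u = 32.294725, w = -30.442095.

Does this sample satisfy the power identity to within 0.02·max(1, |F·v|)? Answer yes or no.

F·v = 31.781×(-2.399) = -76.242619 W.
(u² − w²)/2 = (1042.949263 − 926.721148)/2 = 58.114057 W.
|Δ| = 134.356676;  2% of max(1, |F·v|) = 1.524852.

no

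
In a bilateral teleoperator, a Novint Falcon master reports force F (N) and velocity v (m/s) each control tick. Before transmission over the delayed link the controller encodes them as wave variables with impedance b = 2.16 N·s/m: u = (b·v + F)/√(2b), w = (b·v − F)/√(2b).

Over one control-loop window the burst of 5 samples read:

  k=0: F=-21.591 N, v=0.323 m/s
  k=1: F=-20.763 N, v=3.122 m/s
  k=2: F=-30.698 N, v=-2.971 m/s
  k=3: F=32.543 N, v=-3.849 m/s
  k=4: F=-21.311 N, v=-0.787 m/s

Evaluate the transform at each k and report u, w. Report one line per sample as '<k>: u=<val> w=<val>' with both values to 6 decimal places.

k=0: b·v=2.16×0.323=0.697680; √(2b)=2.078461; u=(0.697680+(-21.591))/2.078461=-10.052303, w=(0.697680−(-21.591))/2.078461=10.723646
k=1: b·v=2.16×3.122=6.743520; √(2b)=2.078461; u=(6.743520+(-20.763))/2.078461=-6.745125, w=(6.743520−(-20.763))/2.078461=13.234081
k=2: b·v=2.16×(-2.971)=-6.417360; √(2b)=2.078461; u=(-6.417360+(-30.698))/2.078461=-17.857136, w=(-6.417360−(-30.698))/2.078461=11.682028
k=3: b·v=2.16×(-3.849)=-8.313840; √(2b)=2.078461; u=(-8.313840+32.543)/2.078461=11.657260, w=(-8.313840−32.543)/2.078461=-19.657256
k=4: b·v=2.16×(-0.787)=-1.699920; √(2b)=2.078461; u=(-1.699920+(-21.311))/2.078461=-11.071134, w=(-1.699920−(-21.311))/2.078461=9.435385

0: u=-10.052303 w=10.723646
1: u=-6.745125 w=13.234081
2: u=-17.857136 w=11.682028
3: u=11.657260 w=-19.657256
4: u=-11.071134 w=9.435385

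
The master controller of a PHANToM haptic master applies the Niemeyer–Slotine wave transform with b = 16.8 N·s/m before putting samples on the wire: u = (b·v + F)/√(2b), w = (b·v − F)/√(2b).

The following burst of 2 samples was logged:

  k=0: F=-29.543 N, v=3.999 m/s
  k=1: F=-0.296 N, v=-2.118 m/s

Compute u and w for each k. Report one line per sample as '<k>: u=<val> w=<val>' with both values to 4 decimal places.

k=0: b·v=16.8×3.999=67.1832; √(2b)=5.7966; u=(67.1832+(-29.543))/5.7966=6.4936, w=(67.1832−(-29.543))/5.7966=16.6869
k=1: b·v=16.8×(-2.118)=-35.5824; √(2b)=5.7966; u=(-35.5824+(-0.296))/5.7966=-6.1896, w=(-35.5824−(-0.296))/5.7966=-6.0875

0: u=6.4936 w=16.6869
1: u=-6.1896 w=-6.0875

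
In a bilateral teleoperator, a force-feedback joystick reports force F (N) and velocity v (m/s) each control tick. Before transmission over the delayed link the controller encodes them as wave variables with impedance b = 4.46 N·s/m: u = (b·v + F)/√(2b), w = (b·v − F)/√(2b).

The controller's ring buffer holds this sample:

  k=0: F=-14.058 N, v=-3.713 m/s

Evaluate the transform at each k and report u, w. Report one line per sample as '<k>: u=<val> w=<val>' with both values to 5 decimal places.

k=0: b·v=4.46×(-3.713)=-16.55998; √(2b)=2.98664; u=(-16.55998+(-14.058))/2.98664=-10.25166, w=(-16.55998−(-14.058))/2.98664=-0.83772

0: u=-10.25166 w=-0.83772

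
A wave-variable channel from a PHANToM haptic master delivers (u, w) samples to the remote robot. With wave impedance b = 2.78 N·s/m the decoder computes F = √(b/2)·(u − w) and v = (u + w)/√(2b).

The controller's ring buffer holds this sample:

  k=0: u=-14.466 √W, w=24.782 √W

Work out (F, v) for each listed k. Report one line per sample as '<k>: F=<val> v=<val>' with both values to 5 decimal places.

k=0: u−w=-39.24800, u+w=10.31600; √(b/2)=1.17898, √(2b)=2.35797; F=1.17898×(-39.248)=-46.27271, v=10.31600/2.35797=4.37496

0: F=-46.27271 v=4.37496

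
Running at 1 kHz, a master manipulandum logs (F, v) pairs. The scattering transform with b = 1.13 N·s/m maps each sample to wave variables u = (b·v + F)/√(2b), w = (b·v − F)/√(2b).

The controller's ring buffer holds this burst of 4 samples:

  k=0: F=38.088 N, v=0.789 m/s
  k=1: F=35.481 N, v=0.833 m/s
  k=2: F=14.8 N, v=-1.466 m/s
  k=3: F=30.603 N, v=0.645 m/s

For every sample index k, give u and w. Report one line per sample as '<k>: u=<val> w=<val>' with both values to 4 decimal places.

0: u=25.9288 w=-24.7427
1: u=24.2277 w=-22.9755
2: u=8.7429 w=-10.9468
3: u=20.8416 w=-19.8720

k=0: b·v=1.13×0.789=0.8916; √(2b)=1.5033; u=(0.8916+38.088)/1.5033=25.9288, w=(0.8916−38.088)/1.5033=-24.7427
k=1: b·v=1.13×0.833=0.9413; √(2b)=1.5033; u=(0.9413+35.481)/1.5033=24.2277, w=(0.9413−35.481)/1.5033=-22.9755
k=2: b·v=1.13×(-1.466)=-1.6566; √(2b)=1.5033; u=(-1.6566+14.8)/1.5033=8.7429, w=(-1.6566−14.8)/1.5033=-10.9468
k=3: b·v=1.13×0.645=0.7288; √(2b)=1.5033; u=(0.7288+30.603)/1.5033=20.8416, w=(0.7288−30.603)/1.5033=-19.8720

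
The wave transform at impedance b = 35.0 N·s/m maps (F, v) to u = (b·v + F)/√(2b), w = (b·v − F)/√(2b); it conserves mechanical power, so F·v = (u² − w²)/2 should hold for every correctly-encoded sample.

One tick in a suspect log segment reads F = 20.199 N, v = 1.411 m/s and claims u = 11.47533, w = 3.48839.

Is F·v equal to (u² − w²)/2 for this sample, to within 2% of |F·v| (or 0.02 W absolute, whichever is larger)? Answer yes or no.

no

F·v = 20.199×1.411 = 28.5008 W.
(u² − w²)/2 = (131.6832 − 12.1689)/2 = 59.7572 W.
|Δ| = 31.2564;  2% of max(1, |F·v|) = 0.5700.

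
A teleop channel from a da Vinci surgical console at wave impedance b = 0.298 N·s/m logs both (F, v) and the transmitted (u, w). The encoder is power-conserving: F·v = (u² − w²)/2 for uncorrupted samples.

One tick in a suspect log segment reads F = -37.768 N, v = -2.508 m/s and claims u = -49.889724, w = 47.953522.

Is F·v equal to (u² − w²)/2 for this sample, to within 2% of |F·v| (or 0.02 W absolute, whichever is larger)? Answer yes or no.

yes

F·v = (-37.768)×(-2.508) = 94.722144 W.
(u² − w²)/2 = (2488.984561 − 2299.540272)/2 = 94.722144 W.
|Δ| = 0.000000;  2% of max(1, |F·v|) = 1.894443.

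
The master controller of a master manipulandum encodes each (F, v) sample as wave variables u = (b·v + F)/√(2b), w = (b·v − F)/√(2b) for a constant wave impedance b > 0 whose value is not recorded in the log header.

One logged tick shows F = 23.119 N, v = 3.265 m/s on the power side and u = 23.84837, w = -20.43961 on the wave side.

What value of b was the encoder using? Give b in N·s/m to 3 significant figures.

b = 0.545 N·s/m

u + w = 3.40876;  u + w = √(2b)·v, so √(2b) = 3.40876/3.265 = 1.04403.
b = (√(2b))²/2 = 1.09000/2 = 0.54500.
(Check via u − w = 2F/√(2b): u − w = 44.28798, 2F/√(2b) = 44.28797.)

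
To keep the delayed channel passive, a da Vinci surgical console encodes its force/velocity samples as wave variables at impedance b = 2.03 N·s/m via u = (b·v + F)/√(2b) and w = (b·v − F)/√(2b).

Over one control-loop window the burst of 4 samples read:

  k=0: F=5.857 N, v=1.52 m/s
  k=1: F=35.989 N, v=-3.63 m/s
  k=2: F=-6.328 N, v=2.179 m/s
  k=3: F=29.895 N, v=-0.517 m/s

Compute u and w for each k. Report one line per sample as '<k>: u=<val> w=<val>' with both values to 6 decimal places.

k=0: b·v=2.03×1.52=3.085600; √(2b)=2.014944; u=(3.085600+5.857)/2.014944=4.438138, w=(3.085600−5.857)/2.014944=-1.375423
k=1: b·v=2.03×(-3.63)=-7.368900; √(2b)=2.014944; u=(-7.368900+35.989)/2.014944=14.203917, w=(-7.368900−35.989)/2.014944=-21.518164
k=2: b·v=2.03×2.179=4.423370; √(2b)=2.014944; u=(4.423370+(-6.328))/2.014944=-0.945252, w=(4.423370−(-6.328))/2.014944=5.335815
k=3: b·v=2.03×(-0.517)=-1.049510; √(2b)=2.014944; u=(-1.049510+29.895)/2.014944=14.315776, w=(-1.049510−29.895)/2.014944=-15.357502

0: u=4.438138 w=-1.375423
1: u=14.203917 w=-21.518164
2: u=-0.945252 w=5.335815
3: u=14.315776 w=-15.357502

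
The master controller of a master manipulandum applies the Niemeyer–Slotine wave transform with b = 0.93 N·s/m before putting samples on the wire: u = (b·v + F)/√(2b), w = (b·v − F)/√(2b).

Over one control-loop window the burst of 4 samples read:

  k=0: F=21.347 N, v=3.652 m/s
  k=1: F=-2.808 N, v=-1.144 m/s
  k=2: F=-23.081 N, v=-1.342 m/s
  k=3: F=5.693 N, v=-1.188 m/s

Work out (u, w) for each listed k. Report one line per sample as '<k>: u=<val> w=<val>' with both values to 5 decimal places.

k=0: b·v=0.93×3.652=3.39636; √(2b)=1.36382; u=(3.39636+21.347)/1.36382=18.14271, w=(3.39636−21.347)/1.36382=-13.16205
k=1: b·v=0.93×(-1.144)=-1.06392; √(2b)=1.36382; u=(-1.06392+(-2.808))/1.36382=-2.83903, w=(-1.06392−(-2.808))/1.36382=1.27882
k=2: b·v=0.93×(-1.342)=-1.24806; √(2b)=1.36382; u=(-1.24806+(-23.081))/1.36382=-17.83893, w=(-1.24806−(-23.081))/1.36382=16.00869
k=3: b·v=0.93×(-1.188)=-1.10484; √(2b)=1.36382; u=(-1.10484+5.693)/1.36382=3.36420, w=(-1.10484−5.693)/1.36382=-4.98442

0: u=18.14271 w=-13.16205
1: u=-2.83903 w=1.27882
2: u=-17.83893 w=16.00869
3: u=3.36420 w=-4.98442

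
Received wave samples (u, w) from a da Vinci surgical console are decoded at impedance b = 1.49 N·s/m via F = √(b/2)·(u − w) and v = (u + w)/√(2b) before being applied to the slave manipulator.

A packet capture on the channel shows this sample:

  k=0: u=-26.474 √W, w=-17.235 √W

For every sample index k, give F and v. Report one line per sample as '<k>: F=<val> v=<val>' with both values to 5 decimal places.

k=0: u−w=-9.23900, u+w=-43.70900; √(b/2)=0.86313, √(2b)=1.72627; F=0.86313×(-9.239)=-7.97449, v=-43.70900/1.72627=-25.31994

0: F=-7.97449 v=-25.31994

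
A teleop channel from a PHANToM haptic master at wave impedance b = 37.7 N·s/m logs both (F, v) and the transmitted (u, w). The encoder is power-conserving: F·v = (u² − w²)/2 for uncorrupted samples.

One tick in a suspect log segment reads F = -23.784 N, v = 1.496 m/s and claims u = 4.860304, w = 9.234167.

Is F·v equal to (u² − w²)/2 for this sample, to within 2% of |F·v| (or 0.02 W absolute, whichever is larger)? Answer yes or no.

no

F·v = (-23.784)×1.496 = -35.580864 W.
(u² − w²)/2 = (23.622555 − 85.269840)/2 = -30.823643 W.
|Δ| = 4.757221;  2% of max(1, |F·v|) = 0.711617.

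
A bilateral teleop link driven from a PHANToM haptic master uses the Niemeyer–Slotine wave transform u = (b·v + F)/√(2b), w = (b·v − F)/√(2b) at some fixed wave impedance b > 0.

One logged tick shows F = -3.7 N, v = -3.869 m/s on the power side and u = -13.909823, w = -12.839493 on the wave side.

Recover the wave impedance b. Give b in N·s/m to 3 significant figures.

b = 23.9 N·s/m

u + w = -26.749316;  u + w = √(2b)·v, so √(2b) = -26.749316/(-3.869) = 6.913754.
b = (√(2b))²/2 = 47.800001/2 = 23.900000.
(Check via u − w = 2F/√(2b): u − w = -1.070330, 2F/√(2b) = -1.070330.)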